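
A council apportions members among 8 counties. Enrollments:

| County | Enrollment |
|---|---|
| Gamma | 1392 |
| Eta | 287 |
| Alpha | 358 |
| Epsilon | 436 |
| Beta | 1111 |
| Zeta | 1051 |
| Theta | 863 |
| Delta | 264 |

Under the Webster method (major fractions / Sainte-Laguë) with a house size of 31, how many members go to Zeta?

Standard divisor 5762/31 ≈ 185.871; standard quotas: Gamma 7.489, Eta 1.544, Alpha 1.926, Epsilon 2.346, Beta 5.977, Zeta 5.654, Theta 4.643, Delta 1.420.
Rounding to the nearest integer gives Gamma 7, Eta 2, Alpha 2, Epsilon 2, Beta 6, Zeta 6, Theta 5, Delta 1 — total 31, matching the house size, so no adjustment is needed.
Zeta receives 6.

6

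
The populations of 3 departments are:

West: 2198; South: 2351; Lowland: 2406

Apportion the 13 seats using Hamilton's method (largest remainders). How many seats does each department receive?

Total 6955; standard divisor 6955/13 = 535.
Standard quotas: West 4.108, South 4.394, Lowland 4.497.
Lower quotas: West 4, South 4, Lowland 4 (sum 12, leaving 1 seat).
Remainders in descending order: Lowland 0.497, South 0.394, West 0.108.
The surplus seat goes to Lowland.

West 4; South 4; Lowland 5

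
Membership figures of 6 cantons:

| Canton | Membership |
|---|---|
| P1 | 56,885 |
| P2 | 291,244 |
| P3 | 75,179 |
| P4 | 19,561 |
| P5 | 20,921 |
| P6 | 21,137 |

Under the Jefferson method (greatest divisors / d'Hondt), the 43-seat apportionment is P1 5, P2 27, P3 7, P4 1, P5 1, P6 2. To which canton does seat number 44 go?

P5

Priority for the next seat is population ÷ (current seats + 1).
Priorities: P1 9480.833, P2 10401.571, P3 9397.375, P4 9780.500, P5 10460.500, P6 7045.667.
Highest priority: P5.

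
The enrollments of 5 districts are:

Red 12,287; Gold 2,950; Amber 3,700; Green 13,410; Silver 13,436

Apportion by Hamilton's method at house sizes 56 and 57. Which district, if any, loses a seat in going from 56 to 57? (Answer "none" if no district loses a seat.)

Amber

At 56 seats: Red 15, Gold 4, Amber 5, Green 16, Silver 16.
At 57 seats: Red 15, Gold 4, Amber 4, Green 17, Silver 17.
Amber drops from 5 to 4.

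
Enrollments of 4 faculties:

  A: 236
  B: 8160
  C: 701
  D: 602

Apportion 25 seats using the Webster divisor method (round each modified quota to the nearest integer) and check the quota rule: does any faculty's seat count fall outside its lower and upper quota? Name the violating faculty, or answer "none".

Standard quotas: A 0.608, B 21.033, C 1.807, D 1.552.
Webster allocation: A 1, B 20, C 2, D 2.
B has quota 21.033 (lower 21, upper 22) but receives 20 — outside the quota interval.

B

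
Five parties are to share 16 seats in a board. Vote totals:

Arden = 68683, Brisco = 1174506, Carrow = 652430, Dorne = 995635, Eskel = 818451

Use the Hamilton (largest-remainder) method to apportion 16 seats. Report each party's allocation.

Arden 0; Brisco 5; Carrow 3; Dorne 4; Eskel 4

Standard divisor: 3709705 ÷ 16 ≈ 231856.562.
Standard quotas: Arden 0.2962, Brisco 5.0657, Carrow 2.8139, Dorne 4.2942, Eskel 3.5300.
Lower quotas: Arden 0, Brisco 5, Carrow 2, Dorne 4, Eskel 3 (sum 14, leaving 2 seats).
Remainders in descending order: Carrow 0.8139, Eskel 0.5300, Arden 0.2962, Dorne 0.2942, Brisco 0.0657.
The surplus seats go to Carrow, Eskel.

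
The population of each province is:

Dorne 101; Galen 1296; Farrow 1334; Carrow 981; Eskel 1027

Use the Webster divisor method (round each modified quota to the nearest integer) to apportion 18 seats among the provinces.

Standard divisor 4739/18 ≈ 263.278; standard quotas: Dorne 0.384, Galen 4.923, Farrow 5.067, Carrow 3.726, Eskel 3.901.
Rounding to the nearest integer gives Dorne 0, Galen 5, Farrow 5, Carrow 4, Eskel 4 — total 18, matching the house size, so no adjustment is needed.

Dorne: 0, Galen: 5, Farrow: 5, Carrow: 4, Eskel: 4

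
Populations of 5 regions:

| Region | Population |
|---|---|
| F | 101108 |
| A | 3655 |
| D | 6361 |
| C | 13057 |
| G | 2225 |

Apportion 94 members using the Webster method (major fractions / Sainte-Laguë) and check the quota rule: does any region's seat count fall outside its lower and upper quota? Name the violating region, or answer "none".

Standard quotas: F 75.188, A 2.718, D 4.730, C 9.710, G 1.655.
Webster allocation: F 74, A 3, D 5, C 10, G 2.
F has quota 75.188 (lower 75, upper 76) but receives 74 — outside the quota interval.

F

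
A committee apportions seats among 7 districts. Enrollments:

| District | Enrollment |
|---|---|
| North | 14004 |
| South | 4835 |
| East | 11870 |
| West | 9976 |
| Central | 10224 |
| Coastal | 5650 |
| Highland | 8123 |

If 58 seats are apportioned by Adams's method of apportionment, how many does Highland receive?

7

Standard divisor 64682/58 ≈ 1115.207; standard quotas: North 12.557, South 4.336, East 10.644, West 8.945, Central 9.168, Coastal 5.066, Highland 7.284.
Rounding up gives 13, 5, 11, 9, 10, 6, 8 = 62 seats, so the divisor must be adjusted.
With modified divisor 1180: modified quotas North 11.868, South 4.097, East 10.059, West 8.454, Central 8.664, Coastal 4.788, Highland 6.884.
Rounding up: North 12, South 5, East 11, West 9, Central 9, Coastal 5, Highland 7 (total 58).
Highland receives 7.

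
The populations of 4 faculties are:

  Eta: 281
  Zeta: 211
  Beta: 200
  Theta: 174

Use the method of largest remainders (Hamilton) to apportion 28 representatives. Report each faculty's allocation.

Eta 9, Zeta 7, Beta 6, Theta 6

Standard divisor: 866 ÷ 28 ≈ 30.929.
Standard quotas: Eta 9.085, Zeta 6.822, Beta 6.467, Theta 5.626.
Lower quotas: Eta 9, Zeta 6, Beta 6, Theta 5 (sum 26, leaving 2 seats).
Remainders in descending order: Zeta 0.822, Theta 0.626, Beta 0.467, Eta 0.085.
The surplus seats go to Zeta, Theta.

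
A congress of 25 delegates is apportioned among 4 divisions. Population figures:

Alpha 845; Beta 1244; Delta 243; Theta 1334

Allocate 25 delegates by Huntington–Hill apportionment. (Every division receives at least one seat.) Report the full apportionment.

Alpha: 6, Beta: 8, Delta: 2, Theta: 9

With divisor 150: modified quotas Alpha 5.633, Beta 8.293, Delta 1.620, Theta 8.893.
Geometric-mean thresholds: Alpha √(5·6)=5.477, Beta √(8·9)=8.485, Delta √(1·2)=1.414, Theta √(8·9)=8.485.
Each quota rounded against its threshold gives Alpha 6, Beta 8, Delta 2, Theta 9 (total 25).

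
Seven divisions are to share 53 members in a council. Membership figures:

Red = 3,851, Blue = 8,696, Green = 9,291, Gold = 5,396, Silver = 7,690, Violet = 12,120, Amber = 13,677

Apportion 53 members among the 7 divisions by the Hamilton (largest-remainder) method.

Red 3, Blue 8, Green 8, Gold 5, Silver 7, Violet 10, Amber 12

Total 60721; standard divisor 60721/53 ≈ 1145.679.
Standard quotas: Red 3.3613, Blue 7.5903, Green 8.1096, Gold 4.7099, Silver 6.7122, Violet 10.5789, Amber 11.9379.
Lower quotas: Red 3, Blue 7, Green 8, Gold 4, Silver 6, Violet 10, Amber 11 (sum 49, leaving 4 seats).
Remainders in descending order: Amber 0.9379, Silver 0.7122, Gold 0.7099, Blue 0.5903, Violet 0.5789, Red 0.3613, Green 0.1096.
Largest remainders: Amber, Silver, Gold, Blue receive the extra seats.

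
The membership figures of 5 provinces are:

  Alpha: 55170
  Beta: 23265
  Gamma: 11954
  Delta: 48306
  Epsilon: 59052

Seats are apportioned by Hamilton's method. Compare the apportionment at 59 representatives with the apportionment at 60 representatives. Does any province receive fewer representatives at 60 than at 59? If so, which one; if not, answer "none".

At 59 seats: Alpha 16, Beta 7, Gamma 4, Delta 14, Epsilon 18.
At 60 seats: Alpha 17, Beta 7, Gamma 3, Delta 15, Epsilon 18.
Gamma drops from 4 to 3.

Gamma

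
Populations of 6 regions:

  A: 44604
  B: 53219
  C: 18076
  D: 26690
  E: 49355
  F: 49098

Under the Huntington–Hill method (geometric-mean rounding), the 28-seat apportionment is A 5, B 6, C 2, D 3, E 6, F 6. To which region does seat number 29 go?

Priority for the next seat is population ÷ (√(s·(s+1))).
Priorities: A 8143.539, B 8211.870, C 7379.496, D 7704.739, E 7615.642, F 7575.986.
Highest priority: B.

B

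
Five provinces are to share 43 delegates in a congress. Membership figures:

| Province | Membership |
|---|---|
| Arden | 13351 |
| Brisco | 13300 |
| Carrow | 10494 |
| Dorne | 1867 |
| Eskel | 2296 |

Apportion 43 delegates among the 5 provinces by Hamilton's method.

Standard divisor: 41308 ÷ 43 ≈ 960.651.
Standard quotas: Arden 13.8979, Brisco 13.8448, Carrow 10.9238, Dorne 1.9435, Eskel 2.3900.
Lower quotas: Arden 13, Brisco 13, Carrow 10, Dorne 1, Eskel 2 (sum 39, leaving 4 seats).
Remainders in descending order: Dorne 0.9435, Carrow 0.9238, Arden 0.8979, Brisco 0.8448, Eskel 0.3900.
The surplus seats go to Dorne, Carrow, Arden, Brisco.

Arden 14, Brisco 14, Carrow 11, Dorne 2, Eskel 2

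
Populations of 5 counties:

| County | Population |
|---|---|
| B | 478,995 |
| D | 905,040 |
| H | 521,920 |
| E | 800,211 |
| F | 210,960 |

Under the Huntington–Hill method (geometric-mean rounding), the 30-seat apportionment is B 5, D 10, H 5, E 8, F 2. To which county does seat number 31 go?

H

Priority for the next seat is population ÷ (√(s·(s+1))).
Priorities: B 87452.122, D 86292.178, H 95289.119, E 94305.771, F 86124.059.
Highest priority: H.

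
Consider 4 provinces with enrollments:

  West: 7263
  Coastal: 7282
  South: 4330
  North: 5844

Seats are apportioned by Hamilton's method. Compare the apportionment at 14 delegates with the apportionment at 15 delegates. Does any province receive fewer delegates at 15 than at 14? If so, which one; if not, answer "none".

none

At 14 seats: West 4, Coastal 4, South 3, North 3.
At 15 seats: West 4, Coastal 4, South 3, North 4.
No province's allocation decreased.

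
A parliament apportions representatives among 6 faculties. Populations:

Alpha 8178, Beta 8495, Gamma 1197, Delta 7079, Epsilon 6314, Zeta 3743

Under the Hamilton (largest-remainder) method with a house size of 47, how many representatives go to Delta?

10

Standard divisor: 35006 ÷ 47 ≈ 744.809.
Standard quotas: Alpha 10.9800, Beta 11.4056, Gamma 1.6071, Delta 9.5045, Epsilon 8.4773, Zeta 5.0255.
Lower quotas: Alpha 10, Beta 11, Gamma 1, Delta 9, Epsilon 8, Zeta 5 (sum 44, leaving 3 seats).
Remainders in descending order: Alpha 0.9800, Gamma 0.6071, Delta 0.5045, Epsilon 0.4773, Beta 0.4056, Zeta 0.0255.
The surplus seats go to Alpha, Gamma, Delta.
Delta receives 10.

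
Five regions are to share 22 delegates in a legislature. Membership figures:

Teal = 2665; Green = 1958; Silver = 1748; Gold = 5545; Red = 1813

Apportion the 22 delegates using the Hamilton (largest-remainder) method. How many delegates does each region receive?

Teal 4, Green 3, Silver 3, Gold 9, Red 3

The standard divisor is 13729/22 ≈ 624.045.
Standard quotas: Teal 4.2705, Green 3.1376, Silver 2.8011, Gold 8.8856, Red 2.9052.
Lower quotas: Teal 4, Green 3, Silver 2, Gold 8, Red 2 (sum 19, leaving 3 seats).
Remainders in descending order: Red 0.9052, Gold 0.8856, Silver 0.8011, Teal 0.2705, Green 0.1376.
The surplus seats go to Red, Gold, Silver.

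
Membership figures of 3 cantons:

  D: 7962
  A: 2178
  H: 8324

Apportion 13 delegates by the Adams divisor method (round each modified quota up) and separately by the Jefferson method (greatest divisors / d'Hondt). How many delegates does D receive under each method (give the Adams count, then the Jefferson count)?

5 and 6

Adams: D 5, A 2, H 6.
Jefferson: D 6, A 1, H 6.
D gets 5 under Adams and 6 under Jefferson.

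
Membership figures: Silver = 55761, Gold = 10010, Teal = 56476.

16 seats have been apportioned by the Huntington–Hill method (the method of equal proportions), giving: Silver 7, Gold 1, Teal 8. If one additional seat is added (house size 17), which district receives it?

Priority for the next seat is population ÷ (√(s·(s+1))).
Priorities: Silver 7451.377, Gold 7078.139, Teal 6655.760.
Highest priority: Silver.

Silver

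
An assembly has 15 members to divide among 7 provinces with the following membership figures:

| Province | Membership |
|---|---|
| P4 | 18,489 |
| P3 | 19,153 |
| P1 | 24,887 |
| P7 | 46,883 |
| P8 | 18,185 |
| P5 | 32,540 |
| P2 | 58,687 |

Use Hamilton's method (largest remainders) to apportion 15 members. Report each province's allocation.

P4: 1; P3: 2; P1: 2; P7: 3; P8: 1; P5: 2; P2: 4

The standard divisor is 218824/15 ≈ 14588.267.
Standard quotas: P4 1.2674, P3 1.3129, P1 1.7060, P7 3.2137, P8 1.2465, P5 2.2306, P2 4.0229.
Lower quotas: P4 1, P3 1, P1 1, P7 3, P8 1, P5 2, P2 4 (sum 13, leaving 2 seats).
Remainders in descending order: P1 0.7060, P3 0.3129, P4 0.2674, P8 0.2465, P5 0.2306, P7 0.2137, P2 0.0229.
Largest remainders: P1, P3 receive the extra seats.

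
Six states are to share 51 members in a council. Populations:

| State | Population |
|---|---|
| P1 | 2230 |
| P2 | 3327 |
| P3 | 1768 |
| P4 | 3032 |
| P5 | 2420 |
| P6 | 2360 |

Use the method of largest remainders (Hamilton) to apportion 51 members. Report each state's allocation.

P1 8; P2 11; P3 6; P4 10; P5 8; P6 8

Standard divisor: 15137 ÷ 51 ≈ 296.804.
Standard quotas: P1 7.513, P2 11.209, P3 5.957, P4 10.215, P5 8.154, P6 7.951.
Lower quotas: P1 7, P2 11, P3 5, P4 10, P5 8, P6 7 (sum 48, leaving 3 seats).
Remainders in descending order: P3 0.957, P6 0.951, P1 0.513, P4 0.215, P2 0.209, P5 0.154.
The surplus seats go to P3, P6, P1.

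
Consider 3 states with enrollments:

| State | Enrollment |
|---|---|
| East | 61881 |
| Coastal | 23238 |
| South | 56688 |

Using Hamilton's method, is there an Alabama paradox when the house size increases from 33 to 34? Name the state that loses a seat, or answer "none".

Coastal

At 33 seats: East 14, Coastal 6, South 13.
At 34 seats: East 15, Coastal 5, South 14.
Coastal drops from 6 to 5.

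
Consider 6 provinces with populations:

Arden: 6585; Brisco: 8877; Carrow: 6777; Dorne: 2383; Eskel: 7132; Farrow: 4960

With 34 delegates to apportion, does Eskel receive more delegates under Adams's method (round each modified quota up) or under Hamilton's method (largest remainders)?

Adams: Arden 6, Brisco 8, Carrow 6, Dorne 3, Eskel 6, Farrow 5.
Hamilton: Arden 6, Brisco 8, Carrow 6, Dorne 2, Eskel 7, Farrow 5.
Eskel gets 6 under Adams and 7 under Hamilton.

Hamilton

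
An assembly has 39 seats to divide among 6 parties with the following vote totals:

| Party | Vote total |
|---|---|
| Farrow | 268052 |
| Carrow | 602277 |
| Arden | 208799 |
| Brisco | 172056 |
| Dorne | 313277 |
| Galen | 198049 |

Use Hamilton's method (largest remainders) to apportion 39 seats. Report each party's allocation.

Farrow: 6, Carrow: 13, Arden: 5, Brisco: 4, Dorne: 7, Galen: 4

Standard divisor: 1762510 ÷ 39 ≈ 45192.564.
Standard quotas: Farrow 5.9313, Carrow 13.3269, Arden 4.6202, Brisco 3.8072, Dorne 6.9320, Galen 4.3823.
Lower quotas: Farrow 5, Carrow 13, Arden 4, Brisco 3, Dorne 6, Galen 4 (sum 35, leaving 4 seats).
Remainders in descending order: Dorne 0.9320, Farrow 0.9313, Brisco 0.8072, Arden 0.6202, Galen 0.3823, Carrow 0.3269.
The surplus seats go to Dorne, Farrow, Brisco, Arden.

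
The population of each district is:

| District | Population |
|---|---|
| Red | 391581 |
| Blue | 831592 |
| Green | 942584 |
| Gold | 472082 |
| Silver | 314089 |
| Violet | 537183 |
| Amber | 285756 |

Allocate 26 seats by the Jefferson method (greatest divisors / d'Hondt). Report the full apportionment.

Standard divisor 3774867/26 ≈ 145187.192; standard quotas: Red 2.697, Blue 5.728, Green 6.492, Gold 3.252, Silver 2.163, Violet 3.700, Amber 1.968.
Rounding down gives 2, 5, 6, 3, 2, 3, 1 = 22 seats, so the divisor must be adjusted.
With modified divisor 132400: modified quotas Red 2.958, Blue 6.281, Green 7.119, Gold 3.566, Silver 2.372, Violet 4.057, Amber 2.158.
Rounding down: Red 2, Blue 6, Green 7, Gold 3, Silver 2, Violet 4, Amber 2 (total 26).

Red 2; Blue 6; Green 7; Gold 3; Silver 2; Violet 4; Amber 2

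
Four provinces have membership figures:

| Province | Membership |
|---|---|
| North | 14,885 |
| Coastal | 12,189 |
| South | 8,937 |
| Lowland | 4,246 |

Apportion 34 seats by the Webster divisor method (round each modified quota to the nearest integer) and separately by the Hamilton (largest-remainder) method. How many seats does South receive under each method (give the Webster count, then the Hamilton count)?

Webster: North 12, Coastal 10, South 8, Lowland 4.
Hamilton: North 13, Coastal 10, South 7, Lowland 4.
South gets 8 under Webster and 7 under Hamilton.

8 and 7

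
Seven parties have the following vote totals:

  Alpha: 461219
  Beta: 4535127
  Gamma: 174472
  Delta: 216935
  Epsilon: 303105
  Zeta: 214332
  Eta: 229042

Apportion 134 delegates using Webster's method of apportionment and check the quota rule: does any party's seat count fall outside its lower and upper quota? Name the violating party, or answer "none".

Standard quotas: Alpha 10.075, Beta 99.068, Gamma 3.811, Delta 4.739, Epsilon 6.621, Zeta 4.682, Eta 5.003.
Webster allocation: Alpha 10, Beta 98, Gamma 4, Delta 5, Epsilon 7, Zeta 5, Eta 5.
Beta has quota 99.068 (lower 99, upper 100) but receives 98 — outside the quota interval.

Beta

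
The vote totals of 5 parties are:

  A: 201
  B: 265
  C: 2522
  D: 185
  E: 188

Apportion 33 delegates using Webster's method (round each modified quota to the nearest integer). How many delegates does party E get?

Standard divisor 3361/33 ≈ 101.848; standard quotas: A 1.974, B 2.602, C 24.762, D 1.816, E 1.846.
Rounding to the nearest integer gives 2, 3, 25, 2, 2 = 34 seats, so the divisor must be adjusted.
With modified divisor 104: modified quotas A 1.933, B 2.548, C 24.250, D 1.779, E 1.808.
Rounding to the nearest integer: A 2, B 3, C 24, D 2, E 2 (total 33).
E receives 2.

2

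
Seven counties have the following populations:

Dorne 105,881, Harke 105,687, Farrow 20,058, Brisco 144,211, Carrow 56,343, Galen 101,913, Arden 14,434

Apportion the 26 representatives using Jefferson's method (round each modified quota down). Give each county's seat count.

Standard divisor 548527/26 ≈ 21097.192; standard quotas: Dorne 5.019, Harke 5.010, Farrow 0.951, Brisco 6.836, Carrow 2.671, Galen 4.831, Arden 0.684.
Rounding down gives 5, 5, 0, 6, 2, 4, 0 = 22 seats, so the divisor must be adjusted.
With modified divisor 18400: modified quotas Dorne 5.754, Harke 5.744, Farrow 1.090, Brisco 7.838, Carrow 3.062, Galen 5.539, Arden 0.784.
Rounding down: Dorne 5, Harke 5, Farrow 1, Brisco 7, Carrow 3, Galen 5, Arden 0 (total 26).

Dorne 5, Harke 5, Farrow 1, Brisco 7, Carrow 3, Galen 5, Arden 0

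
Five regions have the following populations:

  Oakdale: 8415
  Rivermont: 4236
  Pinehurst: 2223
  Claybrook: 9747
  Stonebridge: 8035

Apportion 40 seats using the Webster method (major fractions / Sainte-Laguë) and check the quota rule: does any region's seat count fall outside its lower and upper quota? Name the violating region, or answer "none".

Standard quotas: Oakdale 10.307, Rivermont 5.189, Pinehurst 2.723, Claybrook 11.939, Stonebridge 9.842.
Webster allocation: Oakdale 10, Rivermont 5, Pinehurst 3, Claybrook 12, Stonebridge 10.
Every allocation lies between the lower and upper quota.

none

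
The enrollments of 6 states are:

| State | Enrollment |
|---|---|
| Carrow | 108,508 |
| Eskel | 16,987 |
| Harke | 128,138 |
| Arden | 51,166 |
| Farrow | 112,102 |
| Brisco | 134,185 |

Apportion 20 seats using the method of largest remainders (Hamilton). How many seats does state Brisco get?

5

Standard divisor: 551086 ÷ 20 ≈ 27554.3.
Standard quotas: Carrow 3.9380, Eskel 0.6165, Harke 4.6504, Arden 1.8569, Farrow 4.0684, Brisco 4.8698.
Lower quotas: Carrow 3, Eskel 0, Harke 4, Arden 1, Farrow 4, Brisco 4 (sum 16, leaving 4 seats).
Remainders in descending order: Carrow 0.9380, Brisco 0.8698, Arden 0.8569, Harke 0.6504, Eskel 0.6165, Farrow 0.0684.
Largest remainders: Carrow, Brisco, Arden, Harke receive the extra seats.
Brisco receives 5.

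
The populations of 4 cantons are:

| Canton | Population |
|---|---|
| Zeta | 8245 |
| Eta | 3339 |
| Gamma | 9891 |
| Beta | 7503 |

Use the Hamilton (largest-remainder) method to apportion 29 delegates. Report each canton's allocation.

Zeta 8, Eta 3, Gamma 10, Beta 8

Total 28978; standard divisor 28978/29 ≈ 999.241.
Standard quotas: Zeta 8.2513, Eta 3.3415, Gamma 9.8985, Beta 7.5087.
Lower quotas: Zeta 8, Eta 3, Gamma 9, Beta 7 (sum 27, leaving 2 seats).
Remainders in descending order: Gamma 0.8985, Beta 0.5087, Eta 0.3415, Zeta 0.2513.
The surplus seats go to Gamma, Beta.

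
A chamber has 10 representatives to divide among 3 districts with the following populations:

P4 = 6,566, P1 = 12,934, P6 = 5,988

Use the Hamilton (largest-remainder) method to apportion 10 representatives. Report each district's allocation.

Total 25488; standard divisor 25488/10 ≈ 2548.8.
Standard quotas: P4 2.5761, P1 5.0745, P6 2.3493.
Lower quotas: P4 2, P1 5, P6 2 (sum 9, leaving 1 seat).
Remainders in descending order: P4 0.5761, P6 0.3493, P1 0.0745.
Largest remainder: P4 receives the extra seat.

P4 3; P1 5; P6 2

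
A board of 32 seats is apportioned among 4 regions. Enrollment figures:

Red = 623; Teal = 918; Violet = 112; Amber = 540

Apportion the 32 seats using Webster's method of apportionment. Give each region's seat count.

Red=9; Teal=13; Violet=2; Amber=8

Standard divisor 2193/32 ≈ 68.531; standard quotas: Red 9.091, Teal 13.395, Violet 1.634, Amber 7.880.
Rounding to the nearest integer gives Red 9, Teal 13, Violet 2, Amber 8 — total 32, matching the house size, so no adjustment is needed.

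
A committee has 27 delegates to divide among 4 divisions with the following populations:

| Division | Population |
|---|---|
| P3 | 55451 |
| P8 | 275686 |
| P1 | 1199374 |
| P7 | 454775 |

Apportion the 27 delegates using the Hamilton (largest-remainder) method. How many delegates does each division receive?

The standard divisor is 1985286/27 ≈ 73529.111.
Standard quotas: P3 0.7541, P8 3.7493, P1 16.3116, P7 6.1850.
Lower quotas: P3 0, P8 3, P1 16, P7 6 (sum 25, leaving 2 seats).
Remainders in descending order: P3 0.7541, P8 0.7493, P1 0.3116, P7 0.1850.
Largest remainders: P3, P8 receive the extra seats.

P3: 1, P8: 4, P1: 16, P7: 6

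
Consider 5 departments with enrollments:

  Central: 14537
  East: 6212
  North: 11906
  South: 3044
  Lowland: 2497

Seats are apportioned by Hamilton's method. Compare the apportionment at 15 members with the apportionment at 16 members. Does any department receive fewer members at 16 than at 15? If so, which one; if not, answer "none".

none

At 15 seats: Central 6, East 2, North 5, South 1, Lowland 1.
At 16 seats: Central 6, East 3, North 5, South 1, Lowland 1.
No department's allocation decreased.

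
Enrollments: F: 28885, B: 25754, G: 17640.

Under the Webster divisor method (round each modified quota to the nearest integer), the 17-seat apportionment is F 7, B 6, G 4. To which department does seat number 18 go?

B

Priority for the next seat is population ÷ (current seats + 0.5).
Priorities: F 3851.333, B 3962.154, G 3920.000.
Highest priority: B.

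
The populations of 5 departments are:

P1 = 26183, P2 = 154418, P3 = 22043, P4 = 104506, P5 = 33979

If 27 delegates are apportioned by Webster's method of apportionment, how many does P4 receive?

8

Standard divisor 341129/27 ≈ 12634.407; standard quotas: P1 2.072, P2 12.222, P3 1.745, P4 8.272, P5 2.689.
Rounding to the nearest integer gives P1 2, P2 12, P3 2, P4 8, P5 3 — total 27, matching the house size, so no adjustment is needed.
P4 receives 8.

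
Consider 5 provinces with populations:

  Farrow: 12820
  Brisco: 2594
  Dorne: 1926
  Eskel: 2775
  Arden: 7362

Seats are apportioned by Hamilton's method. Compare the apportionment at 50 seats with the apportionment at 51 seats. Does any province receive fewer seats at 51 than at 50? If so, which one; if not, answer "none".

Dorne

At 50 seats: Farrow 23, Brisco 5, Dorne 4, Eskel 5, Arden 13.
At 51 seats: Farrow 24, Brisco 5, Dorne 3, Eskel 5, Arden 14.
Dorne drops from 4 to 3.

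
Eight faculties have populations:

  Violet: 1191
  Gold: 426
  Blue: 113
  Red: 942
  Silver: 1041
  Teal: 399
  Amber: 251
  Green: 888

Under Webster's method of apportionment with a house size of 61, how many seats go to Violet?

14

Standard divisor 5251/61 ≈ 86.082; standard quotas: Violet 13.836, Gold 4.949, Blue 1.313, Red 10.943, Silver 12.093, Teal 4.635, Amber 2.916, Green 10.316.
Rounding to the nearest integer gives Violet 14, Gold 5, Blue 1, Red 11, Silver 12, Teal 5, Amber 3, Green 10 — total 61, matching the house size, so no adjustment is needed.
Violet receives 14.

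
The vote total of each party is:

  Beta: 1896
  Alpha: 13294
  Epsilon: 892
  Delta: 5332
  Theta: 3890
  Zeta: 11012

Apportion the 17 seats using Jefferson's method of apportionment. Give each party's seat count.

Standard divisor 36316/17 ≈ 2136.235; standard quotas: Beta 0.888, Alpha 6.223, Epsilon 0.418, Delta 2.496, Theta 1.821, Zeta 5.155.
Rounding down gives 0, 6, 0, 2, 1, 5 = 14 seats, so the divisor must be adjusted.
With modified divisor 1853.53: modified quotas Beta 1.023, Alpha 7.172, Epsilon 0.481, Delta 2.877, Theta 2.099, Zeta 5.941.
Rounding down: Beta 1, Alpha 7, Epsilon 0, Delta 2, Theta 2, Zeta 5 (total 17).

Beta: 1; Alpha: 7; Epsilon: 0; Delta: 2; Theta: 2; Zeta: 5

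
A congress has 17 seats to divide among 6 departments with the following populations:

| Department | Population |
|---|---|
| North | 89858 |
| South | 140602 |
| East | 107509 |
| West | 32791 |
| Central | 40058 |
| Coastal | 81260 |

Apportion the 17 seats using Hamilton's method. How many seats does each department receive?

The standard divisor is 492078/17 ≈ 28945.765.
Standard quotas: North 3.1044, South 4.8574, East 3.7142, West 1.1328, Central 1.3839, Coastal 2.8073.
Lower quotas: North 3, South 4, East 3, West 1, Central 1, Coastal 2 (sum 14, leaving 3 seats).
Remainders in descending order: South 0.8574, Coastal 0.8073, East 0.7142, Central 0.3839, West 0.1328, North 0.1044.
Largest remainders: South, Coastal, East receive the extra seats.

North=3; South=5; East=4; West=1; Central=1; Coastal=3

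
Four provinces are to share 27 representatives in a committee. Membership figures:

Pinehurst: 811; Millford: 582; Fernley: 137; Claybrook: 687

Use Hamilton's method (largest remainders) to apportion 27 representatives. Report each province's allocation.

Pinehurst 10, Millford 7, Fernley 2, Claybrook 8

Standard divisor: 2217 ÷ 27 ≈ 82.111.
Standard quotas: Pinehurst 9.877, Millford 7.088, Fernley 1.668, Claybrook 8.367.
Lower quotas: Pinehurst 9, Millford 7, Fernley 1, Claybrook 8 (sum 25, leaving 2 seats).
Remainders in descending order: Pinehurst 0.877, Fernley 0.668, Claybrook 0.367, Millford 0.088.
Largest remainders: Pinehurst, Fernley receive the extra seats.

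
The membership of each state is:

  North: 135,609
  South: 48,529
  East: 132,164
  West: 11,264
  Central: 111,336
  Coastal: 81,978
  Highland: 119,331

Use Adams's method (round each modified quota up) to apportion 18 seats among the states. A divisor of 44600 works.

North 4, South 2, East 3, West 1, Central 3, Coastal 2, Highland 3

With modified divisor 44600: modified quotas North 3.041, South 1.088, East 2.963, West 0.253, Central 2.496, Coastal 1.838, Highland 2.676.
Rounding up: North 4, South 2, East 3, West 1, Central 3, Coastal 2, Highland 3 (total 18).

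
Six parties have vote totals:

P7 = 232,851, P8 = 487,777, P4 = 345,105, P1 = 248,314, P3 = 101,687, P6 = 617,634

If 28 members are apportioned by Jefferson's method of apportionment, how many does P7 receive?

Standard divisor 2033368/28 ≈ 72620.286; standard quotas: P7 3.206, P8 6.717, P4 4.752, P1 3.419, P3 1.400, P6 8.505.
Rounding down gives 3, 6, 4, 3, 1, 8 = 25 seats, so the divisor must be adjusted.
With modified divisor 65400: modified quotas P7 3.560, P8 7.458, P4 5.277, P1 3.797, P3 1.555, P6 9.444.
Rounding down: P7 3, P8 7, P4 5, P1 3, P3 1, P6 9 (total 28).
P7 receives 3.

3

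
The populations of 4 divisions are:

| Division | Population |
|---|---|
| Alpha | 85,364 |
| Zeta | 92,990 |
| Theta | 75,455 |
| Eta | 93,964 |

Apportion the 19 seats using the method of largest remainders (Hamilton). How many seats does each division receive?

Alpha 5, Zeta 5, Theta 4, Eta 5

Total 347773; standard divisor 347773/19 ≈ 18303.842.
Standard quotas: Alpha 4.6637, Zeta 5.0804, Theta 4.1224, Eta 5.1336.
Lower quotas: Alpha 4, Zeta 5, Theta 4, Eta 5 (sum 18, leaving 1 seat).
Remainders in descending order: Alpha 0.6637, Eta 0.1336, Theta 0.1224, Zeta 0.0804.
The surplus seat goes to Alpha.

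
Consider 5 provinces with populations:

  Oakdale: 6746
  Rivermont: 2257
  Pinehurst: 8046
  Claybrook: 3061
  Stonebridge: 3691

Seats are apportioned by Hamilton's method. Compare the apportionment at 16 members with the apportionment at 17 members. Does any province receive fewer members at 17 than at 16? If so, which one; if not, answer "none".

At 16 seats: Oakdale 5, Rivermont 2, Pinehurst 5, Claybrook 2, Stonebridge 2.
At 17 seats: Oakdale 5, Rivermont 1, Pinehurst 6, Claybrook 2, Stonebridge 3.
Rivermont drops from 2 to 1.

Rivermont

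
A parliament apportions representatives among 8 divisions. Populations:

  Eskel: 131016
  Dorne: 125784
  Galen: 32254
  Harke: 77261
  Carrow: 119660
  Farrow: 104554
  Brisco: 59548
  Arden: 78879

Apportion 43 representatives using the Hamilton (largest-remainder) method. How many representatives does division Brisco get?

Total 728956; standard divisor 728956/43 ≈ 16952.465.
Standard quotas: Eskel 7.7284, Dorne 7.4198, Galen 1.9026, Harke 4.5575, Carrow 7.0586, Farrow 6.1675, Brisco 3.5126, Arden 4.6530.
Lower quotas: Eskel 7, Dorne 7, Galen 1, Harke 4, Carrow 7, Farrow 6, Brisco 3, Arden 4 (sum 39, leaving 4 seats).
Remainders in descending order: Galen 0.9026, Eskel 0.7284, Arden 0.6530, Harke 0.5575, Brisco 0.5126, Dorne 0.4198, Farrow 0.1675, Carrow 0.0586.
Largest remainders: Galen, Eskel, Arden, Harke receive the extra seats.
Brisco receives 3.

3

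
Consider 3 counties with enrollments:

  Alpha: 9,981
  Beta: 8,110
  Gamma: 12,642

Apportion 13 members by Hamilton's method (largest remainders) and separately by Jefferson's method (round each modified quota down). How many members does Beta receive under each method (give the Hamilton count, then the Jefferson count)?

4 and 3

Hamilton: Alpha 4, Beta 4, Gamma 5.
Jefferson: Alpha 4, Beta 3, Gamma 6.
Beta gets 4 under Hamilton and 3 under Jefferson.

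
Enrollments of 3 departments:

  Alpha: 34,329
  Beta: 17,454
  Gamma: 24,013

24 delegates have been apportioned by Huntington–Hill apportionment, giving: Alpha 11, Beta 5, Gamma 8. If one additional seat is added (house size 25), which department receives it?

Priority for the next seat is population ÷ (√(s·(s+1))).
Priorities: Alpha 2987.956, Beta 3186.650, Gamma 2829.959.
Highest priority: Beta.

Beta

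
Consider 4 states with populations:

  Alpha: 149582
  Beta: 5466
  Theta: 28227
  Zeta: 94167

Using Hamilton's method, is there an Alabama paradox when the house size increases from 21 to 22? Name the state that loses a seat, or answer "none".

Beta

At 21 seats: Alpha 11, Beta 1, Theta 2, Zeta 7.
At 22 seats: Alpha 12, Beta 0, Theta 2, Zeta 8.
Beta drops from 1 to 0.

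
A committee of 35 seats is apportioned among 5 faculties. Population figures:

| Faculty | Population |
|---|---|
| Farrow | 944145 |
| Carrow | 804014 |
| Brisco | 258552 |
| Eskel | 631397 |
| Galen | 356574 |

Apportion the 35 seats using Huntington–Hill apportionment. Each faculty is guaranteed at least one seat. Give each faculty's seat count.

With divisor 84562: modified quotas Farrow 11.165, Carrow 9.508, Brisco 3.058, Eskel 7.467, Galen 4.217.
Geometric-mean thresholds: Farrow √(11·12)=11.489, Carrow √(9·10)=9.487, Brisco √(3·4)=3.464, Eskel √(7·8)=7.483, Galen √(4·5)=4.472.
Each quota rounded against its threshold gives Farrow 11, Carrow 10, Brisco 3, Eskel 7, Galen 4 (total 35).

Farrow 11, Carrow 10, Brisco 3, Eskel 7, Galen 4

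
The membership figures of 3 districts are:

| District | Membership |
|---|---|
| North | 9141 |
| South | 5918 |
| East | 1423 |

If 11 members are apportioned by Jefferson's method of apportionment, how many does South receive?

4

Standard divisor 16482/11 ≈ 1498.364; standard quotas: North 6.101, South 3.950, East 0.950.
Rounding down gives 6, 3, 0 = 9 seats, so the divisor must be adjusted.
With modified divisor 1360: modified quotas North 6.721, South 4.351, East 1.046.
Rounding down: North 6, South 4, East 1 (total 11).
South receives 4.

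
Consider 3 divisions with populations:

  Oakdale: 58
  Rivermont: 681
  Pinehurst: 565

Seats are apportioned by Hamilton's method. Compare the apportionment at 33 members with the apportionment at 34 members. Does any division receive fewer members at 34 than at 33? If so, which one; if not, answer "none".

At 33 seats: Oakdale 2, Rivermont 17, Pinehurst 14.
At 34 seats: Oakdale 1, Rivermont 18, Pinehurst 15.
Oakdale drops from 2 to 1.

Oakdale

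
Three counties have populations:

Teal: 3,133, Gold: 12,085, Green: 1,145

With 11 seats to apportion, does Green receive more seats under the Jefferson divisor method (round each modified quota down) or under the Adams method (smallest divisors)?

Adams

Jefferson: Teal 2, Gold 9, Green 0.
Adams: Teal 2, Gold 8, Green 1.
Green gets 0 under Jefferson and 1 under Adams.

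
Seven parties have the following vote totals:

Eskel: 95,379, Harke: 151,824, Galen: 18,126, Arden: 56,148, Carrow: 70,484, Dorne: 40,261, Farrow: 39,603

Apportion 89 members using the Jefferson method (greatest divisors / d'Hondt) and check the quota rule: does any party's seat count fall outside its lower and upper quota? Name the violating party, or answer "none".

Harke

Standard quotas: Eskel 17.991, Harke 28.638, Galen 3.419, Arden 10.591, Carrow 13.295, Dorne 7.594, Farrow 7.470.
Jefferson allocation: Eskel 18, Harke 30, Galen 3, Arden 11, Carrow 13, Dorne 7, Farrow 7.
Harke has quota 28.638 (lower 28, upper 29) but receives 30 — outside the quota interval.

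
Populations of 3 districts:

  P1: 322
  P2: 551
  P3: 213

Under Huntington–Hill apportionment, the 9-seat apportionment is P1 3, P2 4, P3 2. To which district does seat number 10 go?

Priority for the next seat is population ÷ (√(s·(s+1))).
Priorities: P1 92.953, P2 123.207, P3 86.957.
Highest priority: P2.

P2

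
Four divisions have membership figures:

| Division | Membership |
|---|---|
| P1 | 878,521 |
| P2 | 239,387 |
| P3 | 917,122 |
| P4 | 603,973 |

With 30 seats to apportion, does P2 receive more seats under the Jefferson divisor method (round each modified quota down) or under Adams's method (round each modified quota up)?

Adams

Jefferson: P1 10, P2 2, P3 11, P4 7.
Adams: P1 10, P2 3, P3 10, P4 7.
P2 gets 2 under Jefferson and 3 under Adams.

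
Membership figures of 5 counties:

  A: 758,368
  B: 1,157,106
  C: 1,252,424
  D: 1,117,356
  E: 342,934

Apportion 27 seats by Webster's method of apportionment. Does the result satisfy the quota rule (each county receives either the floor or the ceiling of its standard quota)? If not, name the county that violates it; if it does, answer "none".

Standard quotas: A 4.424, B 6.750, C 7.306, D 6.518, E 2.001.
Webster allocation: A 4, B 7, C 7, D 7, E 2.
Every allocation lies between the lower and upper quota.

none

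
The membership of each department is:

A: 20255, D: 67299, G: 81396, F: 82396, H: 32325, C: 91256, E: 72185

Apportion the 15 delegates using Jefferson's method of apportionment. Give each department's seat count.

A 0; D 2; G 3; F 3; H 1; C 3; E 3

Standard divisor 447112/15 ≈ 29807.467; standard quotas: A 0.680, D 2.258, G 2.731, F 2.764, H 1.084, C 3.062, E 2.422.
Rounding down gives 0, 2, 2, 2, 1, 3, 2 = 12 seats, so the divisor must be adjusted.
With modified divisor 23400: modified quotas A 0.866, D 2.876, G 3.478, F 3.521, H 1.381, C 3.900, E 3.085.
Rounding down: A 0, D 2, G 3, F 3, H 1, C 3, E 3 (total 15).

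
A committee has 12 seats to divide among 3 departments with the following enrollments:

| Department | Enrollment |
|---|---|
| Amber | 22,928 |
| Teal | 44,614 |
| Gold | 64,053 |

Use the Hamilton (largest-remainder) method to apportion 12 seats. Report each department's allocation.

Standard divisor: 131595 ÷ 12 ≈ 10966.25.
Standard quotas: Amber 2.0908, Teal 4.0683, Gold 5.8409.
Lower quotas: Amber 2, Teal 4, Gold 5 (sum 11, leaving 1 seat).
Remainders in descending order: Gold 0.8409, Amber 0.0908, Teal 0.0683.
The surplus seat goes to Gold.

Amber 2; Teal 4; Gold 6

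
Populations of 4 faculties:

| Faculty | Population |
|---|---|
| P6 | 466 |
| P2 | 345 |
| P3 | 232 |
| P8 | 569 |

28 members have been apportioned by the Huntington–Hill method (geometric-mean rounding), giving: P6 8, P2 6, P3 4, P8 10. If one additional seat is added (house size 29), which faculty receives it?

P6

Priority for the next seat is population ÷ (√(s·(s+1))).
Priorities: P6 54.919, P2 53.235, P3 51.877, P8 54.252.
Highest priority: P6.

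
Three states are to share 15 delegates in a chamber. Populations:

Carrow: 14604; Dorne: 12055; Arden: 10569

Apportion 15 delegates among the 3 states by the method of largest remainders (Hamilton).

The standard divisor is 37228/15 ≈ 2481.867.
Standard quotas: Carrow 5.8843, Dorne 4.8572, Arden 4.2585.
Lower quotas: Carrow 5, Dorne 4, Arden 4 (sum 13, leaving 2 seats).
Remainders in descending order: Carrow 0.8843, Dorne 0.8572, Arden 0.2585.
The surplus seats go to Carrow, Dorne.

Carrow=6, Dorne=5, Arden=4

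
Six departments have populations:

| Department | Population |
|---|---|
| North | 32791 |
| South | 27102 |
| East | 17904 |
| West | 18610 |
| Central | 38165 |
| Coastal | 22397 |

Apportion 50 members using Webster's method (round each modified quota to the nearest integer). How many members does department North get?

10

Standard divisor 156969/50 ≈ 3139.38; standard quotas: North 10.445, South 8.633, East 5.703, West 5.928, Central 12.157, Coastal 7.134.
Rounding to the nearest integer gives North 10, South 9, East 6, West 6, Central 12, Coastal 7 — total 50, matching the house size, so no adjustment is needed.
North receives 10.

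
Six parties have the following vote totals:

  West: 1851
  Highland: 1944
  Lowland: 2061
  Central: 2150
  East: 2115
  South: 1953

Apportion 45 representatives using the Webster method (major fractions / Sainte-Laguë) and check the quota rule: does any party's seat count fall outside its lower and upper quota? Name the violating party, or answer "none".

Standard quotas: West 6.899, Highland 7.245, Lowland 7.681, Central 8.013, East 7.883, South 7.279.
Webster allocation: West 7, Highland 7, Lowland 8, Central 8, East 8, South 7.
Every allocation lies between the lower and upper quota.

none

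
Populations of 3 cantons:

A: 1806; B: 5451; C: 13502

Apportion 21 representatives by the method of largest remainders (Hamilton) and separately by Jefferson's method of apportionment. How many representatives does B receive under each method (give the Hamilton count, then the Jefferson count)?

Hamilton: A 2, B 5, C 14.
Jefferson: A 1, B 6, C 14.
B gets 5 under Hamilton and 6 under Jefferson.

5 and 6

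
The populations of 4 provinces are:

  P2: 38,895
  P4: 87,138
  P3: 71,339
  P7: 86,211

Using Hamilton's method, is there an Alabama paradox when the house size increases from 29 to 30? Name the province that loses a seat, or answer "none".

none

At 29 seats: P2 4, P4 9, P3 7, P7 9.
At 30 seats: P2 4, P4 9, P3 8, P7 9.
No province's allocation decreased.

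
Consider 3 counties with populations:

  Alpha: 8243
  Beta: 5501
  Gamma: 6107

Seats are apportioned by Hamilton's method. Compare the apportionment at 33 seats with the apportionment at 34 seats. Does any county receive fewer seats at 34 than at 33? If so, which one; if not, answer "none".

At 33 seats: Alpha 14, Beta 9, Gamma 10.
At 34 seats: Alpha 14, Beta 9, Gamma 11.
No county's allocation decreased.

none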